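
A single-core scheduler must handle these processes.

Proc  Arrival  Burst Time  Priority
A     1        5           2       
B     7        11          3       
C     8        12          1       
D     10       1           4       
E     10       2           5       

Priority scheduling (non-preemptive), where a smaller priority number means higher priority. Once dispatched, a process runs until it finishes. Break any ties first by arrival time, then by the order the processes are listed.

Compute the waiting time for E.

21

Gantt: | idle 0-1 | A 1-6 | idle 6-7 | B 7-18 | C 18-30 | D 30-31 | E 31-33 |
Completion: A=6  B=18  C=30  D=31  E=33
Turnaround (C−A): A=5  B=11  C=22  D=21  E=23
Waiting(E) = turnaround − burst = 23 − 2 = 21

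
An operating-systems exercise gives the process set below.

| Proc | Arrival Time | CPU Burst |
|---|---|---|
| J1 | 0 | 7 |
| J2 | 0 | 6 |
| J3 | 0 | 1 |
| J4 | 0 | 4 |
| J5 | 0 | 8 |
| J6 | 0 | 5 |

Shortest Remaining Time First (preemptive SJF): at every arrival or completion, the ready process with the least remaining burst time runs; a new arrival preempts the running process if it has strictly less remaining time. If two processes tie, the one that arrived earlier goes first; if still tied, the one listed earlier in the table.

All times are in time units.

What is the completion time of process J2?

Gantt: | J3 0-1 | J4 1-5 | J6 5-10 | J2 10-16 | J1 16-23 | J5 23-31 |
Completion: J1=23  J2=16  J3=1  J4=5  J5=31  J6=10

16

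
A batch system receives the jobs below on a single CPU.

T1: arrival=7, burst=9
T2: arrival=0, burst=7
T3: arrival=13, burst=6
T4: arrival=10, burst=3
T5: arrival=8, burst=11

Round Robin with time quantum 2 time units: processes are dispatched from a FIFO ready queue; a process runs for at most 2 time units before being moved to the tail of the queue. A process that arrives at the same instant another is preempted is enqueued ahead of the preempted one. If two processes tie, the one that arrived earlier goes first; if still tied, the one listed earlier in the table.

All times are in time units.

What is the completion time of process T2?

7

Schedule: | T2 0-7 | T1 7-9 | T5 9-11 | T1 11-13 | T4 13-15 | T5 15-17 | T3 17-19 | T1 19-21 | T4 21-22 | T5 22-24 | T3 24-26 | T1 26-28 | T5 28-30 | T3 30-32 | T1 32-33 | T5 33-36 |
Completion: T1=33  T2=7  T3=32  T4=22  T5=36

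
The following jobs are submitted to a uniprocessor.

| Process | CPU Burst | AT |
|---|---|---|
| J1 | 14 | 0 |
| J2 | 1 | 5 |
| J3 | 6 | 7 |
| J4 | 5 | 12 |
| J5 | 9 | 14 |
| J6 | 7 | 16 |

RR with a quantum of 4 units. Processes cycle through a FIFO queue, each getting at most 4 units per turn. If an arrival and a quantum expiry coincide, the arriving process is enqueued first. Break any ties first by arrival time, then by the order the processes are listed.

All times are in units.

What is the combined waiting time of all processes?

Timeline: | J1 0-8 | J2 8-9 | J3 9-13 | J1 13-17 | J4 17-21 | J3 21-23 | J5 23-27 | J6 27-31 | J1 31-33 | J4 33-34 | J5 34-38 | J6 38-41 | J5 41-42 |
Completion: J1=33  J2=9  J3=23  J4=34  J5=42  J6=41
Turnaround (C−A): J1=33  J2=4  J3=16  J4=22  J5=28  J6=25
Waiting = turnaround − burst: J1=19, J2=3, J3=10, J4=17, J5=19, J6=18
Total waiting = 19 + 3 + 10 + 17 + 19 + 18 = 86

86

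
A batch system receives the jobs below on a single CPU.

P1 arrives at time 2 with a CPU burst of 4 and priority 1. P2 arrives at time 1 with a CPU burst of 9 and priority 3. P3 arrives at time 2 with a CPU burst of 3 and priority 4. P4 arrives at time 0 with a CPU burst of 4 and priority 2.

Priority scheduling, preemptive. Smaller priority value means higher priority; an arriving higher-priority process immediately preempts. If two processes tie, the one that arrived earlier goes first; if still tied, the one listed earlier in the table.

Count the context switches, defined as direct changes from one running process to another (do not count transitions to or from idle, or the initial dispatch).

4

Gantt: | P4 0-2 | P1 2-6 | P4 6-8 | P2 8-17 | P3 17-20 |
Completion: P1=6  P2=17  P3=20  P4=8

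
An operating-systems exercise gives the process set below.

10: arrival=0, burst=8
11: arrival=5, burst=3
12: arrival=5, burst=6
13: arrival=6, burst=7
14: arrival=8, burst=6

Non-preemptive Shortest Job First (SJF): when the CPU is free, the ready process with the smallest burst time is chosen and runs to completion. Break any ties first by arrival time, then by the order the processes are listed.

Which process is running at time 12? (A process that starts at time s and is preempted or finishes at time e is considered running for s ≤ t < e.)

Schedule: | 10 0-8 | 11 8-11 | 12 11-17 | 14 17-23 | 13 23-30 |
Completion: 10=8  11=11  12=17  13=30  14=23
Turnaround (C−A): 10=8  11=6  12=12  13=24  14=15

12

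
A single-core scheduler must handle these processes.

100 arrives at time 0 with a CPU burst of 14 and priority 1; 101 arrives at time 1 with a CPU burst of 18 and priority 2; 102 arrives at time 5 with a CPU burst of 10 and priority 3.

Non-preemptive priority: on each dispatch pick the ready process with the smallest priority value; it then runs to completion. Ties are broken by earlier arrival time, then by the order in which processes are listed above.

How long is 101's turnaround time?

31

Gantt: | 100 0-14 | 101 14-32 | 102 32-42 |
Completion: 100=14  101=32  102=42
Turnaround(101) = completion − arrival = 32 − 1 = 31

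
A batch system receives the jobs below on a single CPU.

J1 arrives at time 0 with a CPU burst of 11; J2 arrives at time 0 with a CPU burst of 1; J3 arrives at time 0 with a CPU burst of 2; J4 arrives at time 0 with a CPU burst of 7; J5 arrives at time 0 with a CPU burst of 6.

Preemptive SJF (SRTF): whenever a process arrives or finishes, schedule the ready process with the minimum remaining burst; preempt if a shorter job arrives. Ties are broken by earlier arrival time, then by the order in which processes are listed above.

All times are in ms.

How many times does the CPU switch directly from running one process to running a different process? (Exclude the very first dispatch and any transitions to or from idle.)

4

Schedule: | J2 0-1 | J3 1-3 | J5 3-9 | J4 9-16 | J1 16-27 |
Completion: J1=27  J2=1  J3=3  J4=16  J5=9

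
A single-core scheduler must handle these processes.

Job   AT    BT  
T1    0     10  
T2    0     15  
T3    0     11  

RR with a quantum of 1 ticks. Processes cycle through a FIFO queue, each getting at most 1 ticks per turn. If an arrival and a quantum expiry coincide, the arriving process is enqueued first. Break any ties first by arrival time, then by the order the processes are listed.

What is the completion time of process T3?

32

Schedule: | T1 0-1 | T2 1-2 | T3 2-3 | T1 3-4 | T2 4-5 | T3 5-6 | T1 6-7 | T2 7-8 | T3 8-9 | T1 9-10 | T2 10-11 | T3 11-12 | T1 12-13 | T2 13-14 | T3 14-15 | T1 15-16 | T2 16-17 | T3 17-18 | T1 18-19 | T2 19-20 | T3 20-21 | T1 21-22 | T2 22-23 | T3 23-24 | T1 24-25 | T2 25-26 | T3 26-27 | T1 27-28 | T2 28-29 | T3 29-30 | T2 30-31 | T3 31-32 | T2 32-36 |
Completion: T1=28  T2=36  T3=32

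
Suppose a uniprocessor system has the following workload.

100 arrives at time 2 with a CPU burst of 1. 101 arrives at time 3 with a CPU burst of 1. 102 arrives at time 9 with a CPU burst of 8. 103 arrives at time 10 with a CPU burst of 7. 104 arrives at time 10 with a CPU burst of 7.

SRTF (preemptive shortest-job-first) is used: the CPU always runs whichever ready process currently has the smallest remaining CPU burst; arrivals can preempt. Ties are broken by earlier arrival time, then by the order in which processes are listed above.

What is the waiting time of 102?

Gantt: | idle 0-2 | 100 2-3 | 101 3-4 | idle 4-9 | 102 9-17 | 103 17-24 | 104 24-31 |
Completion: 100=3  101=4  102=17  103=24  104=31
Turnaround (C−A): 100=1  101=1  102=8  103=14  104=21
Waiting(102) = turnaround − burst = 8 − 8 = 0

0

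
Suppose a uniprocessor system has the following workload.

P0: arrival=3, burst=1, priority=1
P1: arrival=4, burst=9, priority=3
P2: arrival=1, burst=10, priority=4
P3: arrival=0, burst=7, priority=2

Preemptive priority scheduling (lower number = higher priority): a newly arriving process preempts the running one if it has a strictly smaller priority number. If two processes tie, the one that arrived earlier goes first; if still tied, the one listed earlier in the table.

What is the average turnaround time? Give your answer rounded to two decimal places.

12.00

Gantt: | P3 0-3 | P0 3-4 | P3 4-8 | P1 8-17 | P2 17-27 |
Completion: P0=4  P1=17  P2=27  P3=8
Turnaround times: P0=1, P1=13, P2=26, P3=8
Average turnaround = (1+13+26+8) / 4 = 48/4 = 12.00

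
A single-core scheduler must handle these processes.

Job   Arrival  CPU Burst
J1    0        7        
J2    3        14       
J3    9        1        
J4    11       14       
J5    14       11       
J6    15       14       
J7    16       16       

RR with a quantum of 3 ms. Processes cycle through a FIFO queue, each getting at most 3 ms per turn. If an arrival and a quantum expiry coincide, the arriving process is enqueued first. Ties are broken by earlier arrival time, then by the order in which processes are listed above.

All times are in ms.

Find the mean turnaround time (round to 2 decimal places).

41.71

Timeline: | J1 0-3 | J2 3-6 | J1 6-9 | J2 9-12 | J3 12-13 | J1 13-14 | J4 14-17 | J2 17-20 | J5 20-23 | J6 23-26 | J7 26-29 | J4 29-32 | J2 32-35 | J5 35-38 | J6 38-41 | J7 41-44 | J4 44-47 | J2 47-49 | J5 49-52 | J6 52-55 | J7 55-58 | J4 58-61 | J5 61-63 | J6 63-66 | J7 66-69 | J4 69-71 | J6 71-73 | J7 73-77 |
Completion: J1=14  J2=49  J3=13  J4=71  J5=63  J6=73  J7=77
Turnaround (C−A): J1=14  J2=46  J3=4  J4=60  J5=49  J6=58  J7=61
Turnaround times: J1=14, J2=46, J3=4, J4=60, J5=49, J6=58, J7=61
Average turnaround = (14+46+4+60+49+58+61) / 7 = 292/7 = 41.71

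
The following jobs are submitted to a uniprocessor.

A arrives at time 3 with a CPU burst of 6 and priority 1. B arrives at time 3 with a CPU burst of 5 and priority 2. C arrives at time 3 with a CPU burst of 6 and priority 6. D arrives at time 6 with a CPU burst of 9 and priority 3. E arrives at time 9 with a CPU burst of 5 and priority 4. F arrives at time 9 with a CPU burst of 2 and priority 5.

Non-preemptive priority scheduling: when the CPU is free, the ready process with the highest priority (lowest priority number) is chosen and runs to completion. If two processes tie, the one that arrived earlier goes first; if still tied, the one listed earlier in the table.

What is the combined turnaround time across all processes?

107

Timeline: | idle 0-3 | A 3-9 | B 9-14 | D 14-23 | E 23-28 | F 28-30 | C 30-36 |
Completion: A=9  B=14  C=36  D=23  E=28  F=30
Turnaround (C−A): A=6  B=11  C=33  D=17  E=19  F=21
Turnaround = completion − arrival: A=6, B=11, C=33, D=17, E=19, F=21
Total turnaround = 6 + 11 + 33 + 17 + 19 + 21 = 107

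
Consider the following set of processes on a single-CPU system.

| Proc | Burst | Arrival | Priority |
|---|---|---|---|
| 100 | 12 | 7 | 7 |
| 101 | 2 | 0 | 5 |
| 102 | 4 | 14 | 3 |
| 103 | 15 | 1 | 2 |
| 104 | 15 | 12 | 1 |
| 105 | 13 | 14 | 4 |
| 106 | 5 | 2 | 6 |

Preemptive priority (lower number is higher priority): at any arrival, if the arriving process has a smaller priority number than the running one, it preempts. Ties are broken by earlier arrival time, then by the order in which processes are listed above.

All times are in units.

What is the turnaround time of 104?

Timeline: | 101 0-1 | 103 1-12 | 104 12-27 | 103 27-31 | 102 31-35 | 105 35-48 | 101 48-49 | 106 49-54 | 100 54-66 |
Completion: 100=66  101=49  102=35  103=31  104=27  105=48  106=54
Turnaround(104) = completion − arrival = 27 − 12 = 15

15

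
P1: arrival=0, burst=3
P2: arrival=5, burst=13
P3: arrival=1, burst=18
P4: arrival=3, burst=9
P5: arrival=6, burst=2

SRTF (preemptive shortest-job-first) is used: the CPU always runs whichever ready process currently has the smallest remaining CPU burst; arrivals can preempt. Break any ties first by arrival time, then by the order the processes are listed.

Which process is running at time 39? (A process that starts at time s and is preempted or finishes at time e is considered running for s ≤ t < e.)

Schedule: | P1 0-3 | P4 3-6 | P5 6-8 | P4 8-14 | P2 14-27 | P3 27-45 |
Completion: P1=3  P2=27  P3=45  P4=14  P5=8
Turnaround (C−A): P1=3  P2=22  P3=44  P4=11  P5=2

P3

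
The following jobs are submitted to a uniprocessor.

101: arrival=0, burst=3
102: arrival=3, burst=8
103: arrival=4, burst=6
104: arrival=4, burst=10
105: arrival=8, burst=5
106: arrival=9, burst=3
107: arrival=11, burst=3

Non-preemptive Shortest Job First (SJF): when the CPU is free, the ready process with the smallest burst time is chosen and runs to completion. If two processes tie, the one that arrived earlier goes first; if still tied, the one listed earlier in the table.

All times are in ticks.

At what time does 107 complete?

17

Schedule: | 101 0-3 | 102 3-11 | 106 11-14 | 107 14-17 | 105 17-22 | 103 22-28 | 104 28-38 |
Completion: 101=3  102=11  103=28  104=38  105=22  106=14  107=17
Turnaround (C−A): 101=3  102=8  103=24  104=34  105=14  106=5  107=6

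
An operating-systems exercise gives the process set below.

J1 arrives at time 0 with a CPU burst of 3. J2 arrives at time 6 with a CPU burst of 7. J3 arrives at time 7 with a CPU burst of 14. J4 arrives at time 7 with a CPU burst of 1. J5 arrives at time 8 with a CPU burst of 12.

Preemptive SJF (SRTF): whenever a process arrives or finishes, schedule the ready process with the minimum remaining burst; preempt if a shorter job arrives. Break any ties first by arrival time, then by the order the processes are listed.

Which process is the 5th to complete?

Gantt: | J1 0-3 | idle 3-6 | J2 6-7 | J4 7-8 | J2 8-14 | J5 14-26 | J3 26-40 |
Completion: J1=3  J2=14  J3=40  J4=8  J5=26
Finish order: J1 → J4 → J2 → J5 → J3

J3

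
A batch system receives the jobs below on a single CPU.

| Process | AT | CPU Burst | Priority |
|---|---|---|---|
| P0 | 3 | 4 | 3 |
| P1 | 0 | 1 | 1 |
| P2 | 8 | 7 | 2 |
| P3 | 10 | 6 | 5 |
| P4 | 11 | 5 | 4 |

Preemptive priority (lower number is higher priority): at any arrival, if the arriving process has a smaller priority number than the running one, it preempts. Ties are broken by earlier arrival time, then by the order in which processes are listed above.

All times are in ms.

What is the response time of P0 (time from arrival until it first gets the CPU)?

Timeline: | P1 0-1 | idle 1-3 | P0 3-7 | idle 7-8 | P2 8-15 | P4 15-20 | P3 20-26 |
Completion: P0=7  P1=1  P2=15  P3=26  P4=20
Turnaround (C−A): P0=4  P1=1  P2=7  P3=16  P4=9
Response(P0) = first start − arrival = 3 − 3 = 0

0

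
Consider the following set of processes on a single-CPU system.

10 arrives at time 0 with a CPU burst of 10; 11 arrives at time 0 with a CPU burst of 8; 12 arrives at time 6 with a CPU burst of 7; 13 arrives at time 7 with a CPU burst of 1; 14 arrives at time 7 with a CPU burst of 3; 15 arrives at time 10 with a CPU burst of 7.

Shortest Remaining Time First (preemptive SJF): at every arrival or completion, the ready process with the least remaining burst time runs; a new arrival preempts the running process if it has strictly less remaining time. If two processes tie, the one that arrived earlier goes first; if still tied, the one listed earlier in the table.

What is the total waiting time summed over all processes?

Schedule: | 11 0-8 | 13 8-9 | 14 9-12 | 12 12-19 | 15 19-26 | 10 26-36 |
Completion: 10=36  11=8  12=19  13=9  14=12  15=26
Turnaround (C−A): 10=36  11=8  12=13  13=2  14=5  15=16
Waiting = turnaround − burst: 10=26, 11=0, 12=6, 13=1, 14=2, 15=9
Total waiting = 26 + 0 + 6 + 1 + 2 + 9 = 44

44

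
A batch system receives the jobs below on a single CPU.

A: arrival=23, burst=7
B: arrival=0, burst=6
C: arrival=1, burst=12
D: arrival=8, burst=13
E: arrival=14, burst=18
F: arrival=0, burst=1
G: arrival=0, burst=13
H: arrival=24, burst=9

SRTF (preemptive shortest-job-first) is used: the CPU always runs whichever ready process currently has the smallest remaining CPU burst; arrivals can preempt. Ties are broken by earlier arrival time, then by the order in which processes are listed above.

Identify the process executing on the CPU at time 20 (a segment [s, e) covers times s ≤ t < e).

G

Gantt: | F 0-1 | B 1-7 | C 7-19 | G 19-23 | A 23-30 | G 30-39 | H 39-48 | D 48-61 | E 61-79 |
Completion: A=30  B=7  C=19  D=61  E=79  F=1  G=39  H=48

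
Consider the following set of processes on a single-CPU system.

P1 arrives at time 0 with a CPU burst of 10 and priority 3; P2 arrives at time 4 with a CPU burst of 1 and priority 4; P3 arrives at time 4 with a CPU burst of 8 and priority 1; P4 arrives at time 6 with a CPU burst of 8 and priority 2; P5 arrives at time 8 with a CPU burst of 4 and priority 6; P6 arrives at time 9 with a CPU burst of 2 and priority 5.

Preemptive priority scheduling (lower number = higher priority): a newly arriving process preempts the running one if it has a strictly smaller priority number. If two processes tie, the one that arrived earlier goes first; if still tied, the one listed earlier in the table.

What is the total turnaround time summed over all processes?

116

Gantt: | P1 0-4 | P3 4-12 | P4 12-20 | P1 20-26 | P2 26-27 | P6 27-29 | P5 29-33 |
Completion: P1=26  P2=27  P3=12  P4=20  P5=33  P6=29
Turnaround = completion − arrival: P1=26, P2=23, P3=8, P4=14, P5=25, P6=20
Total turnaround = 26 + 23 + 8 + 14 + 25 + 20 = 116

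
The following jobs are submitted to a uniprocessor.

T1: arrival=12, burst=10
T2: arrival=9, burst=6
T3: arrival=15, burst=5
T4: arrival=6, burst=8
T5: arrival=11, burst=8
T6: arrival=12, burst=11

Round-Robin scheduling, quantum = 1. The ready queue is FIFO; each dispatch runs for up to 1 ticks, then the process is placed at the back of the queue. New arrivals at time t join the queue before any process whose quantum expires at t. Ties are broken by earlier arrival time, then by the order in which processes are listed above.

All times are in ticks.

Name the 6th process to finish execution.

Gantt: | idle 0-6 | T4 6-9 | T2 9-10 | T4 10-11 | T2 11-12 | T5 12-13 | T4 13-14 | T1 14-15 | T6 15-16 | T2 16-17 | T5 17-18 | T4 18-19 | T3 19-20 | T1 20-21 | T6 21-22 | T2 22-23 | T5 23-24 | T4 24-25 | T3 25-26 | T1 26-27 | T6 27-28 | T2 28-29 | T5 29-30 | T4 30-31 | T3 31-32 | T1 32-33 | T6 33-34 | T2 34-35 | T5 35-36 | T3 36-37 | T1 37-38 | T6 38-39 | T5 39-40 | T3 40-41 | T1 41-42 | T6 42-43 | T5 43-44 | T1 44-45 | T6 45-46 | T5 46-47 | T1 47-48 | T6 48-49 | T1 49-50 | T6 50-51 | T1 51-52 | T6 52-54 |
Completion: T1=52  T2=35  T3=41  T4=31  T5=47  T6=54
Finish order: T4 → T2 → T3 → T5 → T1 → T6

T6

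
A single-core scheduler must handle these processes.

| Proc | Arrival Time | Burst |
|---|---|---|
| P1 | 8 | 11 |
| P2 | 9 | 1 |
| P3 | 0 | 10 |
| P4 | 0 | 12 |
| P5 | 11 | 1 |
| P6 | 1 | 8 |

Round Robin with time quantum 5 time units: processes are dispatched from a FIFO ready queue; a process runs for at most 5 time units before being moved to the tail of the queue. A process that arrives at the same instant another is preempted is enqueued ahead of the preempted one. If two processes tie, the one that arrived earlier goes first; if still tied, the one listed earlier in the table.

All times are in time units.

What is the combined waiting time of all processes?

126

Schedule: | P3 0-5 | P4 5-10 | P6 10-15 | P3 15-20 | P1 20-25 | P2 25-26 | P4 26-31 | P5 31-32 | P6 32-35 | P1 35-40 | P4 40-42 | P1 42-43 |
Completion: P1=43  P2=26  P3=20  P4=42  P5=32  P6=35
Turnaround (C−A): P1=35  P2=17  P3=20  P4=42  P5=21  P6=34
Waiting = turnaround − burst: P1=24, P2=16, P3=10, P4=30, P5=20, P6=26
Total waiting = 24 + 16 + 10 + 30 + 20 + 26 = 126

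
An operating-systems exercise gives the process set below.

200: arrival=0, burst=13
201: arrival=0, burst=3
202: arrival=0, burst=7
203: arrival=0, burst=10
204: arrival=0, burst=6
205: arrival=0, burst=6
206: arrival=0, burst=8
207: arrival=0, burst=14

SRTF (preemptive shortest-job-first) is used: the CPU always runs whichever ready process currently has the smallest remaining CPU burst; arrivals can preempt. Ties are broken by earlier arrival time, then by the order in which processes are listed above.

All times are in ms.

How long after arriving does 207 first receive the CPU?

53

Gantt: | 201 0-3 | 204 3-9 | 205 9-15 | 202 15-22 | 206 22-30 | 203 30-40 | 200 40-53 | 207 53-67 |
Completion: 200=53  201=3  202=22  203=40  204=9  205=15  206=30  207=67
Turnaround (C−A): 200=53  201=3  202=22  203=40  204=9  205=15  206=30  207=67
Response(207) = first start − arrival = 53 − 0 = 53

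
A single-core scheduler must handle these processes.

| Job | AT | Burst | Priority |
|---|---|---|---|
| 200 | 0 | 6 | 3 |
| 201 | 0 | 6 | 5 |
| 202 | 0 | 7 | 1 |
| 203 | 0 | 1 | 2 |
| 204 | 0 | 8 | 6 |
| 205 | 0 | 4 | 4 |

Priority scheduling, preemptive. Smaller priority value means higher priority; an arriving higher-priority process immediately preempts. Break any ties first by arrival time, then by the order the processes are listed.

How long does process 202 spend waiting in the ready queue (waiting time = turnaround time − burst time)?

Schedule: | 202 0-7 | 203 7-8 | 200 8-14 | 205 14-18 | 201 18-24 | 204 24-32 |
Completion: 200=14  201=24  202=7  203=8  204=32  205=18
Waiting(202) = turnaround − burst = 7 − 7 = 0

0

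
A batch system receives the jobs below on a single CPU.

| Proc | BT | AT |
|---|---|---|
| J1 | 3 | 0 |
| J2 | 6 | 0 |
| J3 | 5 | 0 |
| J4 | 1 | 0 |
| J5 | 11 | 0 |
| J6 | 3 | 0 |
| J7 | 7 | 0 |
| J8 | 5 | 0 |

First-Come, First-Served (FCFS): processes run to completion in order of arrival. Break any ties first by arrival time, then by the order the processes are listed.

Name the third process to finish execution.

Schedule: | J1 0-3 | J2 3-9 | J3 9-14 | J4 14-15 | J5 15-26 | J6 26-29 | J7 29-36 | J8 36-41 |
Completion: J1=3  J2=9  J3=14  J4=15  J5=26  J6=29  J7=36  J8=41
Finish order: J1 → J2 → J3 → J4 → J5 → J6 → J7 → J8

J3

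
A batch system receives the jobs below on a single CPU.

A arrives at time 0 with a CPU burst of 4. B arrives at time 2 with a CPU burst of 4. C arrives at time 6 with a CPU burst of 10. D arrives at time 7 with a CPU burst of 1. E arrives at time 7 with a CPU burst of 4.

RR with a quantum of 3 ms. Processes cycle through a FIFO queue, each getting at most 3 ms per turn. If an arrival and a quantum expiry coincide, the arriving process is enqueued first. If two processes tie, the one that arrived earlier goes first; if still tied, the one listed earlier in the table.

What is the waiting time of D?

4

Schedule: | A 0-3 | B 3-6 | A 6-7 | C 7-10 | B 10-11 | D 11-12 | E 12-15 | C 15-18 | E 18-19 | C 19-23 |
Completion: A=7  B=11  C=23  D=12  E=19
Waiting(D) = turnaround − burst = 5 − 1 = 4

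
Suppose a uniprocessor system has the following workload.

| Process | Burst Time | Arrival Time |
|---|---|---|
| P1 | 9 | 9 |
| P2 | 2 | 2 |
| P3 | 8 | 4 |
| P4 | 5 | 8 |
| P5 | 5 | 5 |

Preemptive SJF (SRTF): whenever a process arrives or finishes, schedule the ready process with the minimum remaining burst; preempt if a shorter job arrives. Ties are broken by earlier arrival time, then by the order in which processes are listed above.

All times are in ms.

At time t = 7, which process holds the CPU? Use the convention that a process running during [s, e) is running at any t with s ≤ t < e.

P5

Timeline: | idle 0-2 | P2 2-4 | P3 4-5 | P5 5-10 | P4 10-15 | P3 15-22 | P1 22-31 |
Completion: P1=31  P2=4  P3=22  P4=15  P5=10
Turnaround (C−A): P1=22  P2=2  P3=18  P4=7  P5=5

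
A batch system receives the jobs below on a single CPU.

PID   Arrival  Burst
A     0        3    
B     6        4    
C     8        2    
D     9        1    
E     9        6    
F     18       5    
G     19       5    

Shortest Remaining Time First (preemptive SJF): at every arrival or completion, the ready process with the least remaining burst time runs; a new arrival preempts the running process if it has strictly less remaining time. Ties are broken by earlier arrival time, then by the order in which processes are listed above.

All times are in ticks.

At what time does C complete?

13

Schedule: | A 0-3 | idle 3-6 | B 6-10 | D 10-11 | C 11-13 | E 13-19 | F 19-24 | G 24-29 |
Completion: A=3  B=10  C=13  D=11  E=19  F=24  G=29
Turnaround (C−A): A=3  B=4  C=5  D=2  E=10  F=6  G=10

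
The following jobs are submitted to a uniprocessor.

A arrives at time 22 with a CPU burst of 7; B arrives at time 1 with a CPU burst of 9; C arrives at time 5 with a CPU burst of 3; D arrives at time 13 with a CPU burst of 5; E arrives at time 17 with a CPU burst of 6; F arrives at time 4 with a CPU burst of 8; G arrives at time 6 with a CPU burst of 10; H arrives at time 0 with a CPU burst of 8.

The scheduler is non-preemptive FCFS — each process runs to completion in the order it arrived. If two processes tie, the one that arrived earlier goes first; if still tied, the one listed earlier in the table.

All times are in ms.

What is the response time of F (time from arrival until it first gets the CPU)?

13

Schedule: | H 0-8 | B 8-17 | F 17-25 | C 25-28 | G 28-38 | D 38-43 | E 43-49 | A 49-56 |
Completion: A=56  B=17  C=28  D=43  E=49  F=25  G=38  H=8
Turnaround (C−A): A=34  B=16  C=23  D=30  E=32  F=21  G=32  H=8
Response(F) = first start − arrival = 17 − 4 = 13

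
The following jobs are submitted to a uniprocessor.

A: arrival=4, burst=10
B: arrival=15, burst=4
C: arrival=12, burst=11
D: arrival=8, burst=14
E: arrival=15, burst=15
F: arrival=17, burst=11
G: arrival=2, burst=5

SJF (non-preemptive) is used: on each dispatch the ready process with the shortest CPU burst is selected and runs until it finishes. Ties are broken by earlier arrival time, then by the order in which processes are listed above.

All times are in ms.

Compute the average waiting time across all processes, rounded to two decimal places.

Timeline: | idle 0-2 | G 2-7 | A 7-17 | B 17-21 | C 21-32 | F 32-43 | D 43-57 | E 57-72 |
Completion: A=17  B=21  C=32  D=57  E=72  F=43  G=7
Turnaround (C−A): A=13  B=6  C=20  D=49  E=57  F=26  G=5
Waiting times: A=3, B=2, C=9, D=35, E=42, F=15, G=0
Average waiting = (3+2+9+35+42+15+0) / 7 = 106/7 = 15.14

15.14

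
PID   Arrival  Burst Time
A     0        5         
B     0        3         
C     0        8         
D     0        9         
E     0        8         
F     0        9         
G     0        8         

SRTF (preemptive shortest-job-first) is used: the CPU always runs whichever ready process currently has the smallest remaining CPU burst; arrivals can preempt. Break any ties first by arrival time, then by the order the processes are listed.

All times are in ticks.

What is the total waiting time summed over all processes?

Schedule: | B 0-3 | A 3-8 | C 8-16 | E 16-24 | G 24-32 | D 32-41 | F 41-50 |
Completion: A=8  B=3  C=16  D=41  E=24  F=50  G=32
Turnaround (C−A): A=8  B=3  C=16  D=41  E=24  F=50  G=32
Waiting = turnaround − burst: A=3, B=0, C=8, D=32, E=16, F=41, G=24
Total waiting = 3 + 0 + 8 + 32 + 16 + 41 + 24 = 124

124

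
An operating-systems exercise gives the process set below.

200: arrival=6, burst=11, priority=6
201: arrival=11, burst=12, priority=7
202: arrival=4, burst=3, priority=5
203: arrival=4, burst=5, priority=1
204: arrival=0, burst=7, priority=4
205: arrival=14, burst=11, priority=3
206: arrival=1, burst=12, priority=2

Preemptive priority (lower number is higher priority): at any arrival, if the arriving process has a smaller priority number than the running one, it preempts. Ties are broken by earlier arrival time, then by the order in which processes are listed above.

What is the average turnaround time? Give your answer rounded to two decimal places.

28.43

Timeline: | 204 0-1 | 206 1-4 | 203 4-9 | 206 9-18 | 205 18-29 | 204 29-35 | 202 35-38 | 200 38-49 | 201 49-61 |
Completion: 200=49  201=61  202=38  203=9  204=35  205=29  206=18
Turnaround times: 200=43, 201=50, 202=34, 203=5, 204=35, 205=15, 206=17
Average turnaround = (43+50+34+5+35+15+17) / 7 = 199/7 = 28.43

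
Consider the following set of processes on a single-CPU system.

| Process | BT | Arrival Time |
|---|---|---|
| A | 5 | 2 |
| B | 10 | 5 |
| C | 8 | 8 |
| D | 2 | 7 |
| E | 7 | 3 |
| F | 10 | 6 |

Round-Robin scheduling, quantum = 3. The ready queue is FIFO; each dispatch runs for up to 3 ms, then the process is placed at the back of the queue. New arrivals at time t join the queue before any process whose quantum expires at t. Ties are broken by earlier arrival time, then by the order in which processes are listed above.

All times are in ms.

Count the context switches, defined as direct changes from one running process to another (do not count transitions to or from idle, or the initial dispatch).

16

Gantt: | idle 0-2 | A 2-5 | E 5-8 | B 8-11 | A 11-13 | F 13-16 | D 16-18 | C 18-21 | E 21-24 | B 24-27 | F 27-30 | C 30-33 | E 33-34 | B 34-37 | F 37-40 | C 40-42 | B 42-43 | F 43-44 |
Completion: A=13  B=43  C=42  D=18  E=34  F=44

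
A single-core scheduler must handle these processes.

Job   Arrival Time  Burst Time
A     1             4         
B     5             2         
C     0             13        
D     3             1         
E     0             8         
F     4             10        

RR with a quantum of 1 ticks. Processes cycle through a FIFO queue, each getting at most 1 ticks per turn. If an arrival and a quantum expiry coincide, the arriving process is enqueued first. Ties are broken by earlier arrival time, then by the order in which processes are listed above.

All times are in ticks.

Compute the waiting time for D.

Gantt: | C 0-1 | E 1-2 | A 2-3 | C 3-4 | E 4-5 | D 5-6 | A 6-7 | F 7-8 | C 8-9 | B 9-10 | E 10-11 | A 11-12 | F 12-13 | C 13-14 | B 14-15 | E 15-16 | A 16-17 | F 17-18 | C 18-19 | E 19-20 | F 20-21 | C 21-22 | E 22-23 | F 23-24 | C 24-25 | E 25-26 | F 26-27 | C 27-28 | E 28-29 | F 29-30 | C 30-31 | F 31-32 | C 32-33 | F 33-34 | C 34-35 | F 35-36 | C 36-38 |
Completion: A=17  B=15  C=38  D=6  E=29  F=36
Turnaround (C−A): A=16  B=10  C=38  D=3  E=29  F=32
Waiting(D) = turnaround − burst = 3 − 1 = 2

2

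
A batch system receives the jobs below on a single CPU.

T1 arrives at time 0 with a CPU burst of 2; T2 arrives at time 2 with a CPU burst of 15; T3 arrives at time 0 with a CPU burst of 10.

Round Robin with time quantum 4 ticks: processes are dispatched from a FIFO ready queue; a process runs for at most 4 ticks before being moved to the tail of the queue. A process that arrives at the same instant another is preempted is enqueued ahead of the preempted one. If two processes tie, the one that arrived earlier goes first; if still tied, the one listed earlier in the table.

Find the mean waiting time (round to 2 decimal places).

Timeline: | T1 0-2 | T3 2-6 | T2 6-10 | T3 10-14 | T2 14-18 | T3 18-20 | T2 20-27 |
Completion: T1=2  T2=27  T3=20
Turnaround (C−A): T1=2  T2=25  T3=20
Waiting times: T1=0, T2=10, T3=10
Average waiting = (0+10+10) / 3 = 20/3 = 6.67

6.67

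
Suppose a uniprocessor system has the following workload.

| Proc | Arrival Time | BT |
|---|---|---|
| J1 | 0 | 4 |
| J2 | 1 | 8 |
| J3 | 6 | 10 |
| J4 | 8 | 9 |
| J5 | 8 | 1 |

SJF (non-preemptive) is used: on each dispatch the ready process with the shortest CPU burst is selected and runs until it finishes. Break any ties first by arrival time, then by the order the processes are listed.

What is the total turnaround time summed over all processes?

Gantt: | J1 0-4 | J2 4-12 | J5 12-13 | J4 13-22 | J3 22-32 |
Completion: J1=4  J2=12  J3=32  J4=22  J5=13
Turnaround = completion − arrival: J1=4, J2=11, J3=26, J4=14, J5=5
Total turnaround = 4 + 11 + 26 + 14 + 5 = 60

60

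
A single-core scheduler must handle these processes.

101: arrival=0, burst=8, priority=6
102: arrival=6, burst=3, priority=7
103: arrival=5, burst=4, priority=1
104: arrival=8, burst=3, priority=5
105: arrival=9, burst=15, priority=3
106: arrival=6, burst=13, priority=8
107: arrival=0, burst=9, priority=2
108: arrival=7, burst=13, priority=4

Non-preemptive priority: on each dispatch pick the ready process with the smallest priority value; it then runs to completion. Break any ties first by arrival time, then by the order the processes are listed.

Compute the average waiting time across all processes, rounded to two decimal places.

Gantt: | 107 0-9 | 103 9-13 | 105 13-28 | 108 28-41 | 104 41-44 | 101 44-52 | 102 52-55 | 106 55-68 |
Completion: 101=52  102=55  103=13  104=44  105=28  106=68  107=9  108=41
Turnaround (C−A): 101=52  102=49  103=8  104=36  105=19  106=62  107=9  108=34
Waiting times: 101=44, 102=46, 103=4, 104=33, 105=4, 106=49, 107=0, 108=21
Average waiting = (44+46+4+33+4+49+0+21) / 8 = 201/8 = 25.13

25.13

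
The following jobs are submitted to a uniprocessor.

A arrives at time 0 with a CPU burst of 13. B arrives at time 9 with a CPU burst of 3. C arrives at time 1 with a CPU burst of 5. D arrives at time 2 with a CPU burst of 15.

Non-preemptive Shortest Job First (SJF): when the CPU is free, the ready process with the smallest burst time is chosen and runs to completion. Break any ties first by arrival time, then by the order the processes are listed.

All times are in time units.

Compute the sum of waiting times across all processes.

Schedule: | A 0-13 | B 13-16 | C 16-21 | D 21-36 |
Completion: A=13  B=16  C=21  D=36
Turnaround (C−A): A=13  B=7  C=20  D=34
Waiting = turnaround − burst: A=0, B=4, C=15, D=19
Total waiting = 0 + 4 + 15 + 19 = 38

38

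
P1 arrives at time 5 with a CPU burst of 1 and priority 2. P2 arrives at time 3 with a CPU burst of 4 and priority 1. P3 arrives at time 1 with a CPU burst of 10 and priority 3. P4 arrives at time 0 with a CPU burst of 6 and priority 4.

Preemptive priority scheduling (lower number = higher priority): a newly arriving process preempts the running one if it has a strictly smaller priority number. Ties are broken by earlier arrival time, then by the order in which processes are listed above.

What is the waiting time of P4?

15

Gantt: | P4 0-1 | P3 1-3 | P2 3-7 | P1 7-8 | P3 8-16 | P4 16-21 |
Completion: P1=8  P2=7  P3=16  P4=21
Turnaround (C−A): P1=3  P2=4  P3=15  P4=21
Waiting(P4) = turnaround − burst = 21 − 6 = 15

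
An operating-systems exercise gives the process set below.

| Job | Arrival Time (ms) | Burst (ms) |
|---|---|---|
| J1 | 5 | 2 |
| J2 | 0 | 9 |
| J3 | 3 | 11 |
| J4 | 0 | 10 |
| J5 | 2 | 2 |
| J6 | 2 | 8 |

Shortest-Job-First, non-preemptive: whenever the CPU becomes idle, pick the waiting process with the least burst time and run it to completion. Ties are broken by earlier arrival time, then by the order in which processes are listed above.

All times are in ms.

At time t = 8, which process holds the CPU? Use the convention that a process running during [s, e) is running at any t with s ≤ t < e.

Schedule: | J2 0-9 | J5 9-11 | J1 11-13 | J6 13-21 | J4 21-31 | J3 31-42 |
Completion: J1=13  J2=9  J3=42  J4=31  J5=11  J6=21

J2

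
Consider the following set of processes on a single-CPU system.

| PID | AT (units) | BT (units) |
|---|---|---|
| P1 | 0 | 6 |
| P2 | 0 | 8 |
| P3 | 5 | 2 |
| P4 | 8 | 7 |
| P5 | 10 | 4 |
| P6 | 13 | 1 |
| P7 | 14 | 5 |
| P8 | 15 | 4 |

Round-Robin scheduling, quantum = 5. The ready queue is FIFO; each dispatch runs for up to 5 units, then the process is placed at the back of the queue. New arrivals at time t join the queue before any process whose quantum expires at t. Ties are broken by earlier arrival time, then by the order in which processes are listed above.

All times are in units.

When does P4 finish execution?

37

Gantt: | P1 0-5 | P2 5-10 | P3 10-12 | P1 12-13 | P4 13-18 | P5 18-22 | P2 22-25 | P6 25-26 | P7 26-31 | P8 31-35 | P4 35-37 |
Completion: P1=13  P2=25  P3=12  P4=37  P5=22  P6=26  P7=31  P8=35
Turnaround (C−A): P1=13  P2=25  P3=7  P4=29  P5=12  P6=13  P7=17  P8=20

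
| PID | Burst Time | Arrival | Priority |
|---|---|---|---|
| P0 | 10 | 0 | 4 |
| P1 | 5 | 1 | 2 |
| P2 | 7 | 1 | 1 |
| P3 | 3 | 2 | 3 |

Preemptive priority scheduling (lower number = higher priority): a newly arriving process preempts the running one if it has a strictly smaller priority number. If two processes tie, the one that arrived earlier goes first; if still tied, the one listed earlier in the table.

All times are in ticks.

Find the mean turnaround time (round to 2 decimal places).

14.50

Schedule: | P0 0-1 | P2 1-8 | P1 8-13 | P3 13-16 | P0 16-25 |
Completion: P0=25  P1=13  P2=8  P3=16
Turnaround times: P0=25, P1=12, P2=7, P3=14
Average turnaround = (25+12+7+14) / 4 = 58/4 = 14.50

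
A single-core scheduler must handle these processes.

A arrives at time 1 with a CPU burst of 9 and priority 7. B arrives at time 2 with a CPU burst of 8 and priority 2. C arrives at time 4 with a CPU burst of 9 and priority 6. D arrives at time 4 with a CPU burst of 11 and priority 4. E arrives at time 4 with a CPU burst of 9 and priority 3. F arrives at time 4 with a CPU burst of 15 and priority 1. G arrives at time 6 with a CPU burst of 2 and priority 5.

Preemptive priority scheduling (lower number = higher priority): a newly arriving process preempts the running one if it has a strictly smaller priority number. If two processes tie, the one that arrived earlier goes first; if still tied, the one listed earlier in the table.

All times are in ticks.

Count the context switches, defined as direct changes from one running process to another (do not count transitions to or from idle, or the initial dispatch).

8

Schedule: | idle 0-1 | A 1-2 | B 2-4 | F 4-19 | B 19-25 | E 25-34 | D 34-45 | G 45-47 | C 47-56 | A 56-64 |
Completion: A=64  B=25  C=56  D=45  E=34  F=19  G=47
Turnaround (C−A): A=63  B=23  C=52  D=41  E=30  F=15  G=41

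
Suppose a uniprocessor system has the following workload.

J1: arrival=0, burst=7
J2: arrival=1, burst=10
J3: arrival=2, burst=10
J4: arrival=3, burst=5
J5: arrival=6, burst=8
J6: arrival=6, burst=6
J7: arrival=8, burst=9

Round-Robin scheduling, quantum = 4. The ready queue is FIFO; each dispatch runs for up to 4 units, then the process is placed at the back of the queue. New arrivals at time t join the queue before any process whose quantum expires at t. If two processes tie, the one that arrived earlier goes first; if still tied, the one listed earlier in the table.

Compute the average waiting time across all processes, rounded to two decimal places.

Gantt: | J1 0-4 | J2 4-8 | J3 8-12 | J4 12-16 | J1 16-19 | J5 19-23 | J6 23-27 | J7 27-31 | J2 31-35 | J3 35-39 | J4 39-40 | J5 40-44 | J6 44-46 | J7 46-50 | J2 50-52 | J3 52-54 | J7 54-55 |
Completion: J1=19  J2=52  J3=54  J4=40  J5=44  J6=46  J7=55
Waiting times: J1=12, J2=41, J3=42, J4=32, J5=30, J6=34, J7=38
Average waiting = (12+41+42+32+30+34+38) / 7 = 229/7 = 32.71

32.71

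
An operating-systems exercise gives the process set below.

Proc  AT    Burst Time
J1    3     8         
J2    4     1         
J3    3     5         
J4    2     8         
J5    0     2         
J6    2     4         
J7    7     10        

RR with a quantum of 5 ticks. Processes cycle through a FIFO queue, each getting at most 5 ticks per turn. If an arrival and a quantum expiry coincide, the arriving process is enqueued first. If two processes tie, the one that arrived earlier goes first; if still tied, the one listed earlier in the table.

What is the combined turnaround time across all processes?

136

Schedule: | J5 0-2 | J4 2-7 | J6 7-11 | J1 11-16 | J3 16-21 | J2 21-22 | J7 22-27 | J4 27-30 | J1 30-33 | J7 33-38 |
Completion: J1=33  J2=22  J3=21  J4=30  J5=2  J6=11  J7=38
Turnaround (C−A): J1=30  J2=18  J3=18  J4=28  J5=2  J6=9  J7=31
Turnaround = completion − arrival: J1=30, J2=18, J3=18, J4=28, J5=2, J6=9, J7=31
Total turnaround = 30 + 18 + 18 + 28 + 2 + 9 + 31 = 136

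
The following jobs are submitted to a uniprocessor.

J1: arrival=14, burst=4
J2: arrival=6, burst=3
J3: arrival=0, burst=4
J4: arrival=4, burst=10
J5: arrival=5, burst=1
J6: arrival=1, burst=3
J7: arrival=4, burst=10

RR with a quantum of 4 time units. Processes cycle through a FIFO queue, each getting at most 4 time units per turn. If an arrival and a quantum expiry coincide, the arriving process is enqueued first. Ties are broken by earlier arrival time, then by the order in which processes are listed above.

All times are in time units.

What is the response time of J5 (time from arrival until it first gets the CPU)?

Timeline: | J3 0-4 | J6 4-7 | J4 7-11 | J7 11-15 | J5 15-16 | J2 16-19 | J4 19-23 | J1 23-27 | J7 27-31 | J4 31-33 | J7 33-35 |
Completion: J1=27  J2=19  J3=4  J4=33  J5=16  J6=7  J7=35
Turnaround (C−A): J1=13  J2=13  J3=4  J4=29  J5=11  J6=6  J7=31
Response(J5) = first start − arrival = 15 − 5 = 10

10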